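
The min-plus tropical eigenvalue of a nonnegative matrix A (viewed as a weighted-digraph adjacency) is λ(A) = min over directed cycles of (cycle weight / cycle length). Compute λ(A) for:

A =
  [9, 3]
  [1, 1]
λ(A) = 1

Enumerate directed cycles and compute their means (weight / length). Sample:
  cycle 0 → 0: weight = 9, length = 1, mean = 9/1 ≈ 9.000
  cycle 1 → 1: weight = 1, length = 1, mean = 1/1 ≈ 1.000
  cycle 0 → 1 → 0: weight = 4, length = 2, mean = 4/2 ≈ 2.000
  cycle 1 → 0 → 1: weight = 4, length = 2, mean = 4/2 ≈ 2.000
Minimum mean = 1.000, attained e.g. along the cycle 1 → 1 with weight 1 and length 1. So λ(A) = 1/1 = 1.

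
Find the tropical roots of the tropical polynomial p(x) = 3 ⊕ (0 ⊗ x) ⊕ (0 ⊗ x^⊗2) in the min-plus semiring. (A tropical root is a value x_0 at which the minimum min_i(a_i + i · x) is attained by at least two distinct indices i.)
Roots: {0, 3}

Each tropical root is a break point of the lower envelope of the lines y = a_i + i · x (there are 3 lines, with slopes 0, 1, ..., 2). Only the lines that attain the minimum somewhere contribute to roots; other lines are dominated. Here the surviving (envelope) indices are i = 2, i = 1, i = 0.
Intersections between consecutive envelope lines give the roots: for adjacent envelope indices i < j the intersection is x = (a_i − a_j) / (j − i). Reading off the sorted break points: {0, 3}.
Verification: at each break x_0, at least two indices attain the minimum of min_i(a_i + i · x_0).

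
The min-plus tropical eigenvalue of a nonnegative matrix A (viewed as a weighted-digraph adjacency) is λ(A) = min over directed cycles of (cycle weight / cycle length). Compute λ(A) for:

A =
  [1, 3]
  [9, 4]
λ(A) = 1

Enumerate directed cycles and compute their means (weight / length). Sample:
  cycle 0 → 0: weight = 1, length = 1, mean = 1/1 ≈ 1.000
  cycle 1 → 1: weight = 4, length = 1, mean = 4/1 ≈ 4.000
  cycle 0 → 1 → 0: weight = 12, length = 2, mean = 12/2 ≈ 6.000
  cycle 1 → 0 → 1: weight = 12, length = 2, mean = 12/2 ≈ 6.000
Minimum mean = 1.000, attained e.g. along the cycle 0 → 0 with weight 1 and length 1. So λ(A) = 1/1 = 1.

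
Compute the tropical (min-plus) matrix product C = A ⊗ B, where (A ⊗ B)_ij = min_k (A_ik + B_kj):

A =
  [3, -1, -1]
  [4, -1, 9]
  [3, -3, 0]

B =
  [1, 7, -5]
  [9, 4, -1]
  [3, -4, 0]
A ⊗ B =
  [2, -5, -2]
  [5, 3, -2]
  [3, -4, -4]

Apply the min-plus product entry-by-entry:
  C[0][0] = min over k of (A[0][0] + B[0][0] = 3 + 1 = 4, A[0][1] + B[1][0] = -1 + 9 = 8, A[0][2] + B[2][0] = -1 + 3 = 2) = 2 (attained at k = 2)
  C[0][1] = min over k of (A[0][0] + B[0][1] = 3 + 7 = 10, A[0][1] + B[1][1] = -1 + 4 = 3, A[0][2] + B[2][1] = -1 + -4 = -5) = -5 (attained at k = 2)
  C[0][2] = min over k of (A[0][0] + B[0][2] = 3 + -5 = -2, A[0][1] + B[1][2] = -1 + -1 = -2, A[0][2] + B[2][2] = -1 + 0 = -1) = -2 (attained at k = 0)
  C[1][0] = min over k of (A[1][0] + B[0][0] = 4 + 1 = 5, A[1][1] + B[1][0] = -1 + 9 = 8, A[1][2] + B[2][0] = 9 + 3 = 12) = 5 (attained at k = 0)
  C[1][1] = min over k of (A[1][0] + B[0][1] = 4 + 7 = 11, A[1][1] + B[1][1] = -1 + 4 = 3, A[1][2] + B[2][1] = 9 + -4 = 5) = 3 (attained at k = 1)
  C[1][2] = min over k of (A[1][0] + B[0][2] = 4 + -5 = -1, A[1][1] + B[1][2] = -1 + -1 = -2, A[1][2] + B[2][2] = 9 + 0 = 9) = -2 (attained at k = 1)
  C[2][0] = min over k of (A[2][0] + B[0][0] = 3 + 1 = 4, A[2][1] + B[1][0] = -3 + 9 = 6, A[2][2] + B[2][0] = 0 + 3 = 3) = 3 (attained at k = 2)
  C[2][1] = min over k of (A[2][0] + B[0][1] = 3 + 7 = 10, A[2][1] + B[1][1] = -3 + 4 = 1, A[2][2] + B[2][1] = 0 + -4 = -4) = -4 (attained at k = 2)
  C[2][2] = min over k of (A[2][0] + B[0][2] = 3 + -5 = -2, A[2][1] + B[1][2] = -3 + -1 = -4, A[2][2] + B[2][2] = 0 + 0 = 0) = -4 (attained at k = 1)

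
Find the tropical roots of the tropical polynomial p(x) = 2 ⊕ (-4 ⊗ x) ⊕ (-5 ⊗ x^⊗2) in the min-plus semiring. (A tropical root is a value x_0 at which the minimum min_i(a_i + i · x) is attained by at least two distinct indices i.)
Roots: {1, 6}

Each tropical root is a break point of the lower envelope of the lines y = a_i + i · x (there are 3 lines, with slopes 0, 1, ..., 2). Only the lines that attain the minimum somewhere contribute to roots; other lines are dominated. Here the surviving (envelope) indices are i = 2, i = 1, i = 0.
Intersections between consecutive envelope lines give the roots: for adjacent envelope indices i < j the intersection is x = (a_i − a_j) / (j − i). Reading off the sorted break points: {1, 6}.
Verification: at each break x_0, at least two indices attain the minimum of min_i(a_i + i · x_0).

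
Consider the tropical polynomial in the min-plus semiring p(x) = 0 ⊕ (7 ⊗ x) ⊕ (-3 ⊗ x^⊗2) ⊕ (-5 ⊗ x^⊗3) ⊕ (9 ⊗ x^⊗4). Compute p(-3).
p(-3) = -14

A tropical monomial a ⊗ x^⊗i evaluates to a + i · x. Evaluating each term at x = -3:
  Term 0 contributes 0 + 0 · -3 = 0
  Term 1 contributes 7 + 1 · -3 = 4
  Term 2 contributes -3 + 2 · -3 = -9
  Term 3 contributes -5 + 3 · -3 = -14
  Term 4 contributes 9 + 4 · -3 = -3
p(-3) = ⊕ of these = min[0, 4, -9, -14, -3] = -14.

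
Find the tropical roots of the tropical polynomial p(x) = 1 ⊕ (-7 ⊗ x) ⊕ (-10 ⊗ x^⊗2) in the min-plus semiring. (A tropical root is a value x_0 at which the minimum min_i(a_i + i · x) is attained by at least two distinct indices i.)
Roots: {3, 8}

Each tropical root is a break point of the lower envelope of the lines y = a_i + i · x (there are 3 lines, with slopes 0, 1, ..., 2). Only the lines that attain the minimum somewhere contribute to roots; other lines are dominated. Here the surviving (envelope) indices are i = 2, i = 1, i = 0.
Intersections between consecutive envelope lines give the roots: for adjacent envelope indices i < j the intersection is x = (a_i − a_j) / (j − i). Reading off the sorted break points: {3, 8}.
Verification: at each break x_0, at least two indices attain the minimum of min_i(a_i + i · x_0).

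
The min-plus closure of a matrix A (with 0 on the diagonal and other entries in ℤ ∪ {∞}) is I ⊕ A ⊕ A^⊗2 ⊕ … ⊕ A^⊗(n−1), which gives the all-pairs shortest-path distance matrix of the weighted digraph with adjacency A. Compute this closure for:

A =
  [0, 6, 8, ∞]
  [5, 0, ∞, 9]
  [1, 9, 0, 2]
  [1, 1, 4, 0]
Closure =
  [0, 6, 8, 10]
  [5, 0, 13, 9]
  [1, 3, 0, 2]
  [1, 1, 4, 0]

This is the Floyd-Warshall all-pairs shortest-path computation. For each intermediate vertex k = 0, 1, …, 3, update dist[i][j] ← min(dist[i][j], dist[i][k] + dist[k][j]). The final matrix gives, for each (i, j), the minimum total weight of any directed path from i to j (possibly empty when i = j).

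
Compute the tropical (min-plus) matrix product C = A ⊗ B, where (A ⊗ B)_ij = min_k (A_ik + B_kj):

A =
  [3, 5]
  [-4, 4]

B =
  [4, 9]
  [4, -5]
A ⊗ B =
  [7, 0]
  [0, -1]

Apply the min-plus product entry-by-entry:
  C[0][0] = min over k of (A[0][0] + B[0][0] = 3 + 4 = 7, A[0][1] + B[1][0] = 5 + 4 = 9) = 7 (attained at k = 0)
  C[0][1] = min over k of (A[0][0] + B[0][1] = 3 + 9 = 12, A[0][1] + B[1][1] = 5 + -5 = 0) = 0 (attained at k = 1)
  C[1][0] = min over k of (A[1][0] + B[0][0] = -4 + 4 = 0, A[1][1] + B[1][0] = 4 + 4 = 8) = 0 (attained at k = 0)
  C[1][1] = min over k of (A[1][0] + B[0][1] = -4 + 9 = 5, A[1][1] + B[1][1] = 4 + -5 = -1) = -1 (attained at k = 1)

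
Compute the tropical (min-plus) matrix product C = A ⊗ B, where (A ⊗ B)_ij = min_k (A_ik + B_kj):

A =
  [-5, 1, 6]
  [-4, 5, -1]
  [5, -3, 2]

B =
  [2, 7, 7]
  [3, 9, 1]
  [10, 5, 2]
A ⊗ B =
  [-3, 2, 2]
  [-2, 3, 1]
  [0, 6, -2]

Apply the min-plus product entry-by-entry:
  C[0][0] = min over k of (A[0][0] + B[0][0] = -5 + 2 = -3, A[0][1] + B[1][0] = 1 + 3 = 4, A[0][2] + B[2][0] = 6 + 10 = 16) = -3 (attained at k = 0)
  C[0][1] = min over k of (A[0][0] + B[0][1] = -5 + 7 = 2, A[0][1] + B[1][1] = 1 + 9 = 10, A[0][2] + B[2][1] = 6 + 5 = 11) = 2 (attained at k = 0)
  C[0][2] = min over k of (A[0][0] + B[0][2] = -5 + 7 = 2, A[0][1] + B[1][2] = 1 + 1 = 2, A[0][2] + B[2][2] = 6 + 2 = 8) = 2 (attained at k = 0)
  C[1][0] = min over k of (A[1][0] + B[0][0] = -4 + 2 = -2, A[1][1] + B[1][0] = 5 + 3 = 8, A[1][2] + B[2][0] = -1 + 10 = 9) = -2 (attained at k = 0)
  C[1][1] = min over k of (A[1][0] + B[0][1] = -4 + 7 = 3, A[1][1] + B[1][1] = 5 + 9 = 14, A[1][2] + B[2][1] = -1 + 5 = 4) = 3 (attained at k = 0)
  C[1][2] = min over k of (A[1][0] + B[0][2] = -4 + 7 = 3, A[1][1] + B[1][2] = 5 + 1 = 6, A[1][2] + B[2][2] = -1 + 2 = 1) = 1 (attained at k = 2)
  C[2][0] = min over k of (A[2][0] + B[0][0] = 5 + 2 = 7, A[2][1] + B[1][0] = -3 + 3 = 0, A[2][2] + B[2][0] = 2 + 10 = 12) = 0 (attained at k = 1)
  C[2][1] = min over k of (A[2][0] + B[0][1] = 5 + 7 = 12, A[2][1] + B[1][1] = -3 + 9 = 6, A[2][2] + B[2][1] = 2 + 5 = 7) = 6 (attained at k = 1)
  C[2][2] = min over k of (A[2][0] + B[0][2] = 5 + 7 = 12, A[2][1] + B[1][2] = -3 + 1 = -2, A[2][2] + B[2][2] = 2 + 2 = 4) = -2 (attained at k = 1)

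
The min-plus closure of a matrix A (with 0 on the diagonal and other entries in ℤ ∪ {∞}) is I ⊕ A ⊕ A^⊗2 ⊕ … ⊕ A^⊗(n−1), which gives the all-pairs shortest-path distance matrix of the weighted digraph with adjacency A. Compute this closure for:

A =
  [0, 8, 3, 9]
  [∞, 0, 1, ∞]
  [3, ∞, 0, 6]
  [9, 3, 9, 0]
Closure =
  [0, 8, 3, 9]
  [4, 0, 1, 7]
  [3, 9, 0, 6]
  [7, 3, 4, 0]

This is the Floyd-Warshall all-pairs shortest-path computation. For each intermediate vertex k = 0, 1, …, 3, update dist[i][j] ← min(dist[i][j], dist[i][k] + dist[k][j]). The final matrix gives, for each (i, j), the minimum total weight of any directed path from i to j (possibly empty when i = j).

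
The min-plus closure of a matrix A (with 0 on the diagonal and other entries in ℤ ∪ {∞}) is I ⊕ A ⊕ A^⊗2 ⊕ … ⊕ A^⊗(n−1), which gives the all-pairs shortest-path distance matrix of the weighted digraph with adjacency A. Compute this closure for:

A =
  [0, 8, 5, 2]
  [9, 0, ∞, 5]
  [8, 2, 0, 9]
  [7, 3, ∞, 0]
Closure =
  [0, 5, 5, 2]
  [9, 0, 14, 5]
  [8, 2, 0, 7]
  [7, 3, 12, 0]

This is the Floyd-Warshall all-pairs shortest-path computation. For each intermediate vertex k = 0, 1, …, 3, update dist[i][j] ← min(dist[i][j], dist[i][k] + dist[k][j]). The final matrix gives, for each (i, j), the minimum total weight of any directed path from i to j (possibly empty when i = j).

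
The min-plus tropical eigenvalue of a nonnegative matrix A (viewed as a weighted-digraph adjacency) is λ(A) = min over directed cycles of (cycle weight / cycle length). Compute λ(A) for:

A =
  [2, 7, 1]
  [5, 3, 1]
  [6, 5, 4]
λ(A) = 2

Enumerate directed cycles and compute their means (weight / length). Sample:
  cycle 0 → 0: weight = 2, length = 1, mean = 2/1 ≈ 2.000
  cycle 1 → 1: weight = 3, length = 1, mean = 3/1 ≈ 3.000
  cycle 2 → 2: weight = 4, length = 1, mean = 4/1 ≈ 4.000
  cycle 0 → 1 → 0: weight = 12, length = 2, mean = 12/2 ≈ 6.000
  cycle 0 → 2 → 0: weight = 7, length = 2, mean = 7/2 ≈ 3.500
  cycle 1 → 0 → 1: weight = 12, length = 2, mean = 12/2 ≈ 6.000
Minimum mean = 2.000, attained e.g. along the cycle 0 → 0 with weight 2 and length 1. So λ(A) = 2/1 = 2.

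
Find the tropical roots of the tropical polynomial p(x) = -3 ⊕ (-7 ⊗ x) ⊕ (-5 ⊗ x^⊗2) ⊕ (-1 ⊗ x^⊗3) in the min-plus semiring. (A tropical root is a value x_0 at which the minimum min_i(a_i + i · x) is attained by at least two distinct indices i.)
Roots: {-4, -2, 4}

Each tropical root is a break point of the lower envelope of the lines y = a_i + i · x (there are 4 lines, with slopes 0, 1, ..., 3). Only the lines that attain the minimum somewhere contribute to roots; other lines are dominated. Here the surviving (envelope) indices are i = 3, i = 2, i = 1, i = 0.
Intersections between consecutive envelope lines give the roots: for adjacent envelope indices i < j the intersection is x = (a_i − a_j) / (j − i). Reading off the sorted break points: {-4, -2, 4}.
Verification: at each break x_0, at least two indices attain the minimum of min_i(a_i + i · x_0).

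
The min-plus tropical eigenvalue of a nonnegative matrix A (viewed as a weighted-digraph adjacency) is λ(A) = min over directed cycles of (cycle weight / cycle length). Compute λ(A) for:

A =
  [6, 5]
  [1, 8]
λ(A) = 3

Enumerate directed cycles and compute their means (weight / length). Sample:
  cycle 0 → 0: weight = 6, length = 1, mean = 6/1 ≈ 6.000
  cycle 1 → 1: weight = 8, length = 1, mean = 8/1 ≈ 8.000
  cycle 0 → 1 → 0: weight = 6, length = 2, mean = 6/2 ≈ 3.000
  cycle 1 → 0 → 1: weight = 6, length = 2, mean = 6/2 ≈ 3.000
Minimum mean = 3.000, attained e.g. along the cycle 0 → 1 → 0 with weight 6 and length 2. So λ(A) = 6/2 = 3.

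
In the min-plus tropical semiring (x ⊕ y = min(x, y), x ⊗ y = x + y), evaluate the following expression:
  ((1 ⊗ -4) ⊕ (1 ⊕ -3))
((1 ⊗ -4) ⊕ (1 ⊕ -3)) = -3

Expand innermost to outermost. Recall ⊕ takes the minimum of its arguments and ⊗ takes their sum. Working out the expression ((1 ⊗ -4) ⊕ (1 ⊕ -3)) gives -3.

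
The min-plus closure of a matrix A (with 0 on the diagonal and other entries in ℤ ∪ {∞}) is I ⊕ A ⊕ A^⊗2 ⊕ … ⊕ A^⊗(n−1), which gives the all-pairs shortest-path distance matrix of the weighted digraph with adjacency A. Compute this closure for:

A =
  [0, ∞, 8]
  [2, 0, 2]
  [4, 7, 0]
Closure =
  [0, 15, 8]
  [2, 0, 2]
  [4, 7, 0]

This is the Floyd-Warshall all-pairs shortest-path computation. For each intermediate vertex k = 0, 1, …, 2, update dist[i][j] ← min(dist[i][j], dist[i][k] + dist[k][j]). The final matrix gives, for each (i, j), the minimum total weight of any directed path from i to j (possibly empty when i = j).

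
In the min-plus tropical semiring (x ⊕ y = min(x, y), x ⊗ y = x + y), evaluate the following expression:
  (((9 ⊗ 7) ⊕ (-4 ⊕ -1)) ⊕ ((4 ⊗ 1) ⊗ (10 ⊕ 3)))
(((9 ⊗ 7) ⊕ (-4 ⊕ -1)) ⊕ ((4 ⊗ 1) ⊗ (10 ⊕ 3))) = -4

Expand innermost to outermost. Recall ⊕ takes the minimum of its arguments and ⊗ takes their sum. Working out the expression (((9 ⊗ 7) ⊕ (-4 ⊕ -1)) ⊕ ((4 ⊗ 1) ⊗ (10 ⊕ 3))) gives -4.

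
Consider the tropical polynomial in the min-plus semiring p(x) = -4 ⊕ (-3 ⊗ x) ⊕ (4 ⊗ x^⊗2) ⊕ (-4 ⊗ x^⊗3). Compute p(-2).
p(-2) = -10

A tropical monomial a ⊗ x^⊗i evaluates to a + i · x. Evaluating each term at x = -2:
  Term 0 contributes -4 + 0 · -2 = -4
  Term 1 contributes -3 + 1 · -2 = -5
  Term 2 contributes 4 + 2 · -2 = 0
  Term 3 contributes -4 + 3 · -2 = -10
p(-2) = ⊕ of these = min[-4, -5, 0, -10] = -10.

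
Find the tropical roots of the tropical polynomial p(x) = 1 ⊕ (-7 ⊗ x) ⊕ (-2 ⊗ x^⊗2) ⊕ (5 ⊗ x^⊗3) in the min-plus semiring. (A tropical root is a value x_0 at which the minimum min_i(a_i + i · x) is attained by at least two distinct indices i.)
Roots: {-7, -5, 8}

Each tropical root is a break point of the lower envelope of the lines y = a_i + i · x (there are 4 lines, with slopes 0, 1, ..., 3). Only the lines that attain the minimum somewhere contribute to roots; other lines are dominated. Here the surviving (envelope) indices are i = 3, i = 2, i = 1, i = 0.
Intersections between consecutive envelope lines give the roots: for adjacent envelope indices i < j the intersection is x = (a_i − a_j) / (j − i). Reading off the sorted break points: {-7, -5, 8}.
Verification: at each break x_0, at least two indices attain the minimum of min_i(a_i + i · x_0).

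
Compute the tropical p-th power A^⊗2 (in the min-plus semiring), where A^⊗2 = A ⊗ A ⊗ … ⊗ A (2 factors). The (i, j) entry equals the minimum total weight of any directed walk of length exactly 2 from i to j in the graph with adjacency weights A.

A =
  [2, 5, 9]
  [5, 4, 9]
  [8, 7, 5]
A^⊗2 =
  [4, 7, 11]
  [7, 8, 13]
  [10, 11, 10]

Each entry (A^⊗2)_ij equals the minimum over all length-2 walks i = v_0 → v_1 → … → v_2 = j of Σ_t A[v_t][v_{t+1}]. For example, for (i, j) = (0, 2) we minimise over 3 possible intermediate vertex sequences; the minimum is 11, attained along the walk 0 → 0 → 2.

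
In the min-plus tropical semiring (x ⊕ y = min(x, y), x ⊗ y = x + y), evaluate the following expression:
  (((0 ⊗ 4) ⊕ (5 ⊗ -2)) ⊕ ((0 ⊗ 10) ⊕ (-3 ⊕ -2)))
(((0 ⊗ 4) ⊕ (5 ⊗ -2)) ⊕ ((0 ⊗ 10) ⊕ (-3 ⊕ -2))) = -3

Expand innermost to outermost. Recall ⊕ takes the minimum of its arguments and ⊗ takes their sum. Working out the expression (((0 ⊗ 4) ⊕ (5 ⊗ -2)) ⊕ ((0 ⊗ 10) ⊕ (-3 ⊕ -2))) gives -3.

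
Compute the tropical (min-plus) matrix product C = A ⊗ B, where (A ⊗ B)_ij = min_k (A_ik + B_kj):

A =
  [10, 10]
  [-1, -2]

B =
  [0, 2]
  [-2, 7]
A ⊗ B =
  [8, 12]
  [-4, 1]

Apply the min-plus product entry-by-entry:
  C[0][0] = min over k of (A[0][0] + B[0][0] = 10 + 0 = 10, A[0][1] + B[1][0] = 10 + -2 = 8) = 8 (attained at k = 1)
  C[0][1] = min over k of (A[0][0] + B[0][1] = 10 + 2 = 12, A[0][1] + B[1][1] = 10 + 7 = 17) = 12 (attained at k = 0)
  C[1][0] = min over k of (A[1][0] + B[0][0] = -1 + 0 = -1, A[1][1] + B[1][0] = -2 + -2 = -4) = -4 (attained at k = 1)
  C[1][1] = min over k of (A[1][0] + B[0][1] = -1 + 2 = 1, A[1][1] + B[1][1] = -2 + 7 = 5) = 1 (attained at k = 0)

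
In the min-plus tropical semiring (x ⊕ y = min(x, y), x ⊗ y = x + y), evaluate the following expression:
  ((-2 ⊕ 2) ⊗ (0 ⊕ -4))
((-2 ⊕ 2) ⊗ (0 ⊕ -4)) = -6

Expand innermost to outermost. Recall ⊕ takes the minimum of its arguments and ⊗ takes their sum. Working out the expression ((-2 ⊕ 2) ⊗ (0 ⊕ -4)) gives -6.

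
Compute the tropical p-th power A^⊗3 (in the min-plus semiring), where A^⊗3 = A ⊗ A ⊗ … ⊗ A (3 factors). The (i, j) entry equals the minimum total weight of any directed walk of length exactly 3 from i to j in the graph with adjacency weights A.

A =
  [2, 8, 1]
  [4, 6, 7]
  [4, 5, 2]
A^⊗3 =
  [6, 8, 5]
  [8, 10, 7]
  [8, 9, 6]

Each entry (A^⊗3)_ij equals the minimum over all length-3 walks i = v_0 → v_1 → … → v_3 = j of Σ_t A[v_t][v_{t+1}]. For example, for (i, j) = (0, 2) we minimise over 9 possible intermediate vertex sequences; the minimum is 5, attained along the walk 0 → 0 → 0 → 2.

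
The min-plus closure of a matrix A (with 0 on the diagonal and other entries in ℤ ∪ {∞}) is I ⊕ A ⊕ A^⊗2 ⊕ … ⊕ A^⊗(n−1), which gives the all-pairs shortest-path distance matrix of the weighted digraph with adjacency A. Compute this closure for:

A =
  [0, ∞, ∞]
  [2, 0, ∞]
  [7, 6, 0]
Closure =
  [0, ∞, ∞]
  [2, 0, ∞]
  [7, 6, 0]

This is the Floyd-Warshall all-pairs shortest-path computation. For each intermediate vertex k = 0, 1, …, 2, update dist[i][j] ← min(dist[i][j], dist[i][k] + dist[k][j]). The final matrix gives, for each (i, j), the minimum total weight of any directed path from i to j (possibly empty when i = j).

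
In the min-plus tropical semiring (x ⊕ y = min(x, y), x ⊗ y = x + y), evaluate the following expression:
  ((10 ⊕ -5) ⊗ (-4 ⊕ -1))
((10 ⊕ -5) ⊗ (-4 ⊕ -1)) = -9

Expand innermost to outermost. Recall ⊕ takes the minimum of its arguments and ⊗ takes their sum. Working out the expression ((10 ⊕ -5) ⊗ (-4 ⊕ -1)) gives -9.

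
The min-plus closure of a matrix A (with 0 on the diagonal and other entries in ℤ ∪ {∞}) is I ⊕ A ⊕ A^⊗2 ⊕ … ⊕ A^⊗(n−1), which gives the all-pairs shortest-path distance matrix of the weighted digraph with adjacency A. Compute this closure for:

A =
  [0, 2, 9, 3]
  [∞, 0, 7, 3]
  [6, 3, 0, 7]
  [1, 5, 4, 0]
Closure =
  [0, 2, 7, 3]
  [4, 0, 7, 3]
  [6, 3, 0, 6]
  [1, 3, 4, 0]

This is the Floyd-Warshall all-pairs shortest-path computation. For each intermediate vertex k = 0, 1, …, 3, update dist[i][j] ← min(dist[i][j], dist[i][k] + dist[k][j]). The final matrix gives, for each (i, j), the minimum total weight of any directed path from i to j (possibly empty when i = j).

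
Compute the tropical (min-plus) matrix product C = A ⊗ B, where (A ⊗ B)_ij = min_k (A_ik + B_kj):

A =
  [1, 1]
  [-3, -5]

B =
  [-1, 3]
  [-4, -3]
A ⊗ B =
  [-3, -2]
  [-9, -8]

Apply the min-plus product entry-by-entry:
  C[0][0] = min over k of (A[0][0] + B[0][0] = 1 + -1 = 0, A[0][1] + B[1][0] = 1 + -4 = -3) = -3 (attained at k = 1)
  C[0][1] = min over k of (A[0][0] + B[0][1] = 1 + 3 = 4, A[0][1] + B[1][1] = 1 + -3 = -2) = -2 (attained at k = 1)
  C[1][0] = min over k of (A[1][0] + B[0][0] = -3 + -1 = -4, A[1][1] + B[1][0] = -5 + -4 = -9) = -9 (attained at k = 1)
  C[1][1] = min over k of (A[1][0] + B[0][1] = -3 + 3 = 0, A[1][1] + B[1][1] = -5 + -3 = -8) = -8 (attained at k = 1)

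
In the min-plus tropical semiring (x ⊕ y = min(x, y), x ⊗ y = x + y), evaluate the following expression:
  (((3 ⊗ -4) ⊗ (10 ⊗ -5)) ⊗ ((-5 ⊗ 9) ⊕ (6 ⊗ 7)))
(((3 ⊗ -4) ⊗ (10 ⊗ -5)) ⊗ ((-5 ⊗ 9) ⊕ (6 ⊗ 7))) = 8

Expand innermost to outermost. Recall ⊕ takes the minimum of its arguments and ⊗ takes their sum. Working out the expression (((3 ⊗ -4) ⊗ (10 ⊗ -5)) ⊗ ((-5 ⊗ 9) ⊕ (6 ⊗ 7))) gives 8.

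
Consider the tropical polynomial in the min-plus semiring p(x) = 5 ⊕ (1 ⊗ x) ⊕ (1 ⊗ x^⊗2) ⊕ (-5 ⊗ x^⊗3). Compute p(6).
p(6) = 5

A tropical monomial a ⊗ x^⊗i evaluates to a + i · x. Evaluating each term at x = 6:
  Term 0 contributes 5 + 0 · 6 = 5
  Term 1 contributes 1 + 1 · 6 = 7
  Term 2 contributes 1 + 2 · 6 = 13
  Term 3 contributes -5 + 3 · 6 = 13
p(6) = ⊕ of these = min[5, 7, 13, 13] = 5.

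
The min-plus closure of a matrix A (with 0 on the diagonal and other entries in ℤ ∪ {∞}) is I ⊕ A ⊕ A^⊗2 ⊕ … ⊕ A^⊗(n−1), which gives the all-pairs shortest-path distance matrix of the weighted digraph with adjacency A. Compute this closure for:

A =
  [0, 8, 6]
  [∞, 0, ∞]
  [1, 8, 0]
Closure =
  [0, 8, 6]
  [∞, 0, ∞]
  [1, 8, 0]

This is the Floyd-Warshall all-pairs shortest-path computation. For each intermediate vertex k = 0, 1, …, 2, update dist[i][j] ← min(dist[i][j], dist[i][k] + dist[k][j]). The final matrix gives, for each (i, j), the minimum total weight of any directed path from i to j (possibly empty when i = j).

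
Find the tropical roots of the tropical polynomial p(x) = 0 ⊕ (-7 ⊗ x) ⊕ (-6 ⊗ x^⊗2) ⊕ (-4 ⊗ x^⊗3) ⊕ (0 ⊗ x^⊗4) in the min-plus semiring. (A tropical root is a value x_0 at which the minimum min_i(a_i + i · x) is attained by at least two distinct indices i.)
Roots: {-4, -2, -1, 7}

Each tropical root is a break point of the lower envelope of the lines y = a_i + i · x (there are 5 lines, with slopes 0, 1, ..., 4). Only the lines that attain the minimum somewhere contribute to roots; other lines are dominated. Here the surviving (envelope) indices are i = 4, i = 3, i = 2, i = 1, i = 0.
Intersections between consecutive envelope lines give the roots: for adjacent envelope indices i < j the intersection is x = (a_i − a_j) / (j − i). Reading off the sorted break points: {-4, -2, -1, 7}.
Verification: at each break x_0, at least two indices attain the minimum of min_i(a_i + i · x_0).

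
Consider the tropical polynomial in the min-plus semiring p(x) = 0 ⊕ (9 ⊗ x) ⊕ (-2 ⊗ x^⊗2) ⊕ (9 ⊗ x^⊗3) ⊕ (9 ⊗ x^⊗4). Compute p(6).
p(6) = 0

A tropical monomial a ⊗ x^⊗i evaluates to a + i · x. Evaluating each term at x = 6:
  Term 0 contributes 0 + 0 · 6 = 0
  Term 1 contributes 9 + 1 · 6 = 15
  Term 2 contributes -2 + 2 · 6 = 10
  Term 3 contributes 9 + 3 · 6 = 27
  Term 4 contributes 9 + 4 · 6 = 33
p(6) = ⊕ of these = min[0, 15, 10, 27, 33] = 0.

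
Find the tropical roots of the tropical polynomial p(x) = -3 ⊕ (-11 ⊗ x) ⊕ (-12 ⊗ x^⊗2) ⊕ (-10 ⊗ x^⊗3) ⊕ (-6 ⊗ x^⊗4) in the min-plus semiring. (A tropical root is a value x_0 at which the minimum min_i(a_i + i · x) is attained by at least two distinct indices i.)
Roots: {-4, -2, 1, 8}

Each tropical root is a break point of the lower envelope of the lines y = a_i + i · x (there are 5 lines, with slopes 0, 1, ..., 4). Only the lines that attain the minimum somewhere contribute to roots; other lines are dominated. Here the surviving (envelope) indices are i = 4, i = 3, i = 2, i = 1, i = 0.
Intersections between consecutive envelope lines give the roots: for adjacent envelope indices i < j the intersection is x = (a_i − a_j) / (j − i). Reading off the sorted break points: {-4, -2, 1, 8}.
Verification: at each break x_0, at least two indices attain the minimum of min_i(a_i + i · x_0).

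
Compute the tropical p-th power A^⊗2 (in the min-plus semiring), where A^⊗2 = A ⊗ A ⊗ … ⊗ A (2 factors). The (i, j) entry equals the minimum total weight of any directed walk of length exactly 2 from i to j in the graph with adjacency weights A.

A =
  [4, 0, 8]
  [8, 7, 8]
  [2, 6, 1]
A^⊗2 =
  [8, 4, 8]
  [10, 8, 9]
  [3, 2, 2]

Each entry (A^⊗2)_ij equals the minimum over all length-2 walks i = v_0 → v_1 → … → v_2 = j of Σ_t A[v_t][v_{t+1}]. For example, for (i, j) = (0, 2) we minimise over 3 possible intermediate vertex sequences; the minimum is 8, attained along the walk 0 → 1 → 2.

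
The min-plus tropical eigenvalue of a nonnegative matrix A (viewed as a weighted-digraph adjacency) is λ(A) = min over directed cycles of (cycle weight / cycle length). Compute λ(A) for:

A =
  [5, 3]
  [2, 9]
λ(A) = 5/2

Enumerate directed cycles and compute their means (weight / length). Sample:
  cycle 0 → 0: weight = 5, length = 1, mean = 5/1 ≈ 5.000
  cycle 1 → 1: weight = 9, length = 1, mean = 9/1 ≈ 9.000
  cycle 0 → 1 → 0: weight = 5, length = 2, mean = 5/2 ≈ 2.500
  cycle 1 → 0 → 1: weight = 5, length = 2, mean = 5/2 ≈ 2.500
Minimum mean = 2.500, attained e.g. along the cycle 0 → 1 → 0 with weight 5 and length 2. So λ(A) = 5/2 = 5/2.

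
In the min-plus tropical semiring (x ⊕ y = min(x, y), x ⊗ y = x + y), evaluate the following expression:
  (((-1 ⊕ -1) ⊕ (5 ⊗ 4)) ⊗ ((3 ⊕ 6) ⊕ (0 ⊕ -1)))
(((-1 ⊕ -1) ⊕ (5 ⊗ 4)) ⊗ ((3 ⊕ 6) ⊕ (0 ⊕ -1))) = -2

Expand innermost to outermost. Recall ⊕ takes the minimum of its arguments and ⊗ takes their sum. Working out the expression (((-1 ⊕ -1) ⊕ (5 ⊗ 4)) ⊗ ((3 ⊕ 6) ⊕ (0 ⊕ -1))) gives -2.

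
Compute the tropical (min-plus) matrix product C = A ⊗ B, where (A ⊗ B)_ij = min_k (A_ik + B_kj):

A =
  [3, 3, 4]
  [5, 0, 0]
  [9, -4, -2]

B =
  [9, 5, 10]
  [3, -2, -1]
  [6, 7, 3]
A ⊗ B =
  [6, 1, 2]
  [3, -2, -1]
  [-1, -6, -5]

Apply the min-plus product entry-by-entry:
  C[0][0] = min over k of (A[0][0] + B[0][0] = 3 + 9 = 12, A[0][1] + B[1][0] = 3 + 3 = 6, A[0][2] + B[2][0] = 4 + 6 = 10) = 6 (attained at k = 1)
  C[0][1] = min over k of (A[0][0] + B[0][1] = 3 + 5 = 8, A[0][1] + B[1][1] = 3 + -2 = 1, A[0][2] + B[2][1] = 4 + 7 = 11) = 1 (attained at k = 1)
  C[0][2] = min over k of (A[0][0] + B[0][2] = 3 + 10 = 13, A[0][1] + B[1][2] = 3 + -1 = 2, A[0][2] + B[2][2] = 4 + 3 = 7) = 2 (attained at k = 1)
  C[1][0] = min over k of (A[1][0] + B[0][0] = 5 + 9 = 14, A[1][1] + B[1][0] = 0 + 3 = 3, A[1][2] + B[2][0] = 0 + 6 = 6) = 3 (attained at k = 1)
  C[1][1] = min over k of (A[1][0] + B[0][1] = 5 + 5 = 10, A[1][1] + B[1][1] = 0 + -2 = -2, A[1][2] + B[2][1] = 0 + 7 = 7) = -2 (attained at k = 1)
  C[1][2] = min over k of (A[1][0] + B[0][2] = 5 + 10 = 15, A[1][1] + B[1][2] = 0 + -1 = -1, A[1][2] + B[2][2] = 0 + 3 = 3) = -1 (attained at k = 1)
  C[2][0] = min over k of (A[2][0] + B[0][0] = 9 + 9 = 18, A[2][1] + B[1][0] = -4 + 3 = -1, A[2][2] + B[2][0] = -2 + 6 = 4) = -1 (attained at k = 1)
  C[2][1] = min over k of (A[2][0] + B[0][1] = 9 + 5 = 14, A[2][1] + B[1][1] = -4 + -2 = -6, A[2][2] + B[2][1] = -2 + 7 = 5) = -6 (attained at k = 1)
  C[2][2] = min over k of (A[2][0] + B[0][2] = 9 + 10 = 19, A[2][1] + B[1][2] = -4 + -1 = -5, A[2][2] + B[2][2] = -2 + 3 = 1) = -5 (attained at k = 1)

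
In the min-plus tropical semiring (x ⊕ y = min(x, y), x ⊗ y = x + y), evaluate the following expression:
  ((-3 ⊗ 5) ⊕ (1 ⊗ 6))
((-3 ⊗ 5) ⊕ (1 ⊗ 6)) = 2

Expand innermost to outermost. Recall ⊕ takes the minimum of its arguments and ⊗ takes their sum. Working out the expression ((-3 ⊗ 5) ⊕ (1 ⊗ 6)) gives 2.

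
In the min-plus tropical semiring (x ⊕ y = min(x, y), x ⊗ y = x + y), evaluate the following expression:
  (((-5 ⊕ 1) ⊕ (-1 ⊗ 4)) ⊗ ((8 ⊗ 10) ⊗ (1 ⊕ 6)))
(((-5 ⊕ 1) ⊕ (-1 ⊗ 4)) ⊗ ((8 ⊗ 10) ⊗ (1 ⊕ 6))) = 14

Expand innermost to outermost. Recall ⊕ takes the minimum of its arguments and ⊗ takes their sum. Working out the expression (((-5 ⊕ 1) ⊕ (-1 ⊗ 4)) ⊗ ((8 ⊗ 10) ⊗ (1 ⊕ 6))) gives 14.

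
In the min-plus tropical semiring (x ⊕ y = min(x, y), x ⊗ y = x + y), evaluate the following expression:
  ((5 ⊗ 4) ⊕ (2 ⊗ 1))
((5 ⊗ 4) ⊕ (2 ⊗ 1)) = 3

Expand innermost to outermost. Recall ⊕ takes the minimum of its arguments and ⊗ takes their sum. Working out the expression ((5 ⊗ 4) ⊕ (2 ⊗ 1)) gives 3.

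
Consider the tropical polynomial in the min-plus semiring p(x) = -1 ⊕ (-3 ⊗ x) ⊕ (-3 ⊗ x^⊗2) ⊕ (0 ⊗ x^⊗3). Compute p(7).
p(7) = -1

A tropical monomial a ⊗ x^⊗i evaluates to a + i · x. Evaluating each term at x = 7:
  Term 0 contributes -1 + 0 · 7 = -1
  Term 1 contributes -3 + 1 · 7 = 4
  Term 2 contributes -3 + 2 · 7 = 11
  Term 3 contributes 0 + 3 · 7 = 21
p(7) = ⊕ of these = min[-1, 4, 11, 21] = -1.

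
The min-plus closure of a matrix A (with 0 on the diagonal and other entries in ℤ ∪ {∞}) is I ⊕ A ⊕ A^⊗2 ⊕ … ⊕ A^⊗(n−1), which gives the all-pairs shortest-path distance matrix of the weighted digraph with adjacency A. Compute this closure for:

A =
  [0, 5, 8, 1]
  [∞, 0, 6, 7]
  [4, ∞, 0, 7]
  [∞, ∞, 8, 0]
Closure =
  [0, 5, 8, 1]
  [10, 0, 6, 7]
  [4, 9, 0, 5]
  [12, 17, 8, 0]

This is the Floyd-Warshall all-pairs shortest-path computation. For each intermediate vertex k = 0, 1, …, 3, update dist[i][j] ← min(dist[i][j], dist[i][k] + dist[k][j]). The final matrix gives, for each (i, j), the minimum total weight of any directed path from i to j (possibly empty when i = j).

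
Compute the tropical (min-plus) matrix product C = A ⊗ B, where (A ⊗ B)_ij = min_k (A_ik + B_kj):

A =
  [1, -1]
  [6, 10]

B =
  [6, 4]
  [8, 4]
A ⊗ B =
  [7, 3]
  [12, 10]

Apply the min-plus product entry-by-entry:
  C[0][0] = min over k of (A[0][0] + B[0][0] = 1 + 6 = 7, A[0][1] + B[1][0] = -1 + 8 = 7) = 7 (attained at k = 0)
  C[0][1] = min over k of (A[0][0] + B[0][1] = 1 + 4 = 5, A[0][1] + B[1][1] = -1 + 4 = 3) = 3 (attained at k = 1)
  C[1][0] = min over k of (A[1][0] + B[0][0] = 6 + 6 = 12, A[1][1] + B[1][0] = 10 + 8 = 18) = 12 (attained at k = 0)
  C[1][1] = min over k of (A[1][0] + B[0][1] = 6 + 4 = 10, A[1][1] + B[1][1] = 10 + 4 = 14) = 10 (attained at k = 0)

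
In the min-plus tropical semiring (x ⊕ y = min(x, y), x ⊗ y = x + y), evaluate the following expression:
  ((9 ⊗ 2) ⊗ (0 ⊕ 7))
((9 ⊗ 2) ⊗ (0 ⊕ 7)) = 11

Expand innermost to outermost. Recall ⊕ takes the minimum of its arguments and ⊗ takes their sum. Working out the expression ((9 ⊗ 2) ⊗ (0 ⊕ 7)) gives 11.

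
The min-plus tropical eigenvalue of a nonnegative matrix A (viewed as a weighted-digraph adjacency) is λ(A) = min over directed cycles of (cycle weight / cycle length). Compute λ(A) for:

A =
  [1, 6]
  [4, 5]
λ(A) = 1

Enumerate directed cycles and compute their means (weight / length). Sample:
  cycle 0 → 0: weight = 1, length = 1, mean = 1/1 ≈ 1.000
  cycle 1 → 1: weight = 5, length = 1, mean = 5/1 ≈ 5.000
  cycle 0 → 1 → 0: weight = 10, length = 2, mean = 10/2 ≈ 5.000
  cycle 1 → 0 → 1: weight = 10, length = 2, mean = 10/2 ≈ 5.000
Minimum mean = 1.000, attained e.g. along the cycle 0 → 0 with weight 1 and length 1. So λ(A) = 1/1 = 1.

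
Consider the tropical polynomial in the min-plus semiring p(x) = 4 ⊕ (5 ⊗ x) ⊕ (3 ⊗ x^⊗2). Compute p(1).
p(1) = 4

A tropical monomial a ⊗ x^⊗i evaluates to a + i · x. Evaluating each term at x = 1:
  Term 0 contributes 4 + 0 · 1 = 4
  Term 1 contributes 5 + 1 · 1 = 6
  Term 2 contributes 3 + 2 · 1 = 5
p(1) = ⊕ of these = min[4, 6, 5] = 4.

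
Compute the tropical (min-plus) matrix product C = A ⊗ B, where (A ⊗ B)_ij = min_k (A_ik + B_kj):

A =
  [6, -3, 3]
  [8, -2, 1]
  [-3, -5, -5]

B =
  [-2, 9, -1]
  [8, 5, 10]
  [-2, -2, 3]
A ⊗ B =
  [1, 1, 5]
  [-1, -1, 4]
  [-7, -7, -4]

Apply the min-plus product entry-by-entry:
  C[0][0] = min over k of (A[0][0] + B[0][0] = 6 + -2 = 4, A[0][1] + B[1][0] = -3 + 8 = 5, A[0][2] + B[2][0] = 3 + -2 = 1) = 1 (attained at k = 2)
  C[0][1] = min over k of (A[0][0] + B[0][1] = 6 + 9 = 15, A[0][1] + B[1][1] = -3 + 5 = 2, A[0][2] + B[2][1] = 3 + -2 = 1) = 1 (attained at k = 2)
  C[0][2] = min over k of (A[0][0] + B[0][2] = 6 + -1 = 5, A[0][1] + B[1][2] = -3 + 10 = 7, A[0][2] + B[2][2] = 3 + 3 = 6) = 5 (attained at k = 0)
  C[1][0] = min over k of (A[1][0] + B[0][0] = 8 + -2 = 6, A[1][1] + B[1][0] = -2 + 8 = 6, A[1][2] + B[2][0] = 1 + -2 = -1) = -1 (attained at k = 2)
  C[1][1] = min over k of (A[1][0] + B[0][1] = 8 + 9 = 17, A[1][1] + B[1][1] = -2 + 5 = 3, A[1][2] + B[2][1] = 1 + -2 = -1) = -1 (attained at k = 2)
  C[1][2] = min over k of (A[1][0] + B[0][2] = 8 + -1 = 7, A[1][1] + B[1][2] = -2 + 10 = 8, A[1][2] + B[2][2] = 1 + 3 = 4) = 4 (attained at k = 2)
  C[2][0] = min over k of (A[2][0] + B[0][0] = -3 + -2 = -5, A[2][1] + B[1][0] = -5 + 8 = 3, A[2][2] + B[2][0] = -5 + -2 = -7) = -7 (attained at k = 2)
  C[2][1] = min over k of (A[2][0] + B[0][1] = -3 + 9 = 6, A[2][1] + B[1][1] = -5 + 5 = 0, A[2][2] + B[2][1] = -5 + -2 = -7) = -7 (attained at k = 2)
  C[2][2] = min over k of (A[2][0] + B[0][2] = -3 + -1 = -4, A[2][1] + B[1][2] = -5 + 10 = 5, A[2][2] + B[2][2] = -5 + 3 = -2) = -4 (attained at k = 0)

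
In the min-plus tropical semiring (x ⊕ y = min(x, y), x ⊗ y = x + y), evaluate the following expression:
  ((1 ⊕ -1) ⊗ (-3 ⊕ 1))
((1 ⊕ -1) ⊗ (-3 ⊕ 1)) = -4

Expand innermost to outermost. Recall ⊕ takes the minimum of its arguments and ⊗ takes their sum. Working out the expression ((1 ⊕ -1) ⊗ (-3 ⊕ 1)) gives -4.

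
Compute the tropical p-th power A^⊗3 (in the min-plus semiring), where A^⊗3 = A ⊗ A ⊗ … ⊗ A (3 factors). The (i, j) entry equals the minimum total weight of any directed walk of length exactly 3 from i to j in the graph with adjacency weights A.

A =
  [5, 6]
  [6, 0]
A^⊗3 =
  [12, 6]
  [6, 0]

Each entry (A^⊗3)_ij equals the minimum over all length-3 walks i = v_0 → v_1 → … → v_3 = j of Σ_t A[v_t][v_{t+1}]. For example, for (i, j) = (0, 1) we minimise over 4 possible intermediate vertex sequences; the minimum is 6, attained along the walk 0 → 1 → 1 → 1.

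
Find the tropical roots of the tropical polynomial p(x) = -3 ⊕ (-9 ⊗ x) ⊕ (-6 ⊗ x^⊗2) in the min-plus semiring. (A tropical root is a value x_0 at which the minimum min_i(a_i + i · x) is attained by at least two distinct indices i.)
Roots: {-3, 6}

Each tropical root is a break point of the lower envelope of the lines y = a_i + i · x (there are 3 lines, with slopes 0, 1, ..., 2). Only the lines that attain the minimum somewhere contribute to roots; other lines are dominated. Here the surviving (envelope) indices are i = 2, i = 1, i = 0.
Intersections between consecutive envelope lines give the roots: for adjacent envelope indices i < j the intersection is x = (a_i − a_j) / (j − i). Reading off the sorted break points: {-3, 6}.
Verification: at each break x_0, at least two indices attain the minimum of min_i(a_i + i · x_0).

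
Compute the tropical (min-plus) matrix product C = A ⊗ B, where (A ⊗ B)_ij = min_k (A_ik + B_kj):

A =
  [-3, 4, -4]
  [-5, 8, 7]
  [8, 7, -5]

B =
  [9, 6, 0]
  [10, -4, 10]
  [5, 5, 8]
A ⊗ B =
  [1, 0, -3]
  [4, 1, -5]
  [0, 0, 3]

Apply the min-plus product entry-by-entry:
  C[0][0] = min over k of (A[0][0] + B[0][0] = -3 + 9 = 6, A[0][1] + B[1][0] = 4 + 10 = 14, A[0][2] + B[2][0] = -4 + 5 = 1) = 1 (attained at k = 2)
  C[0][1] = min over k of (A[0][0] + B[0][1] = -3 + 6 = 3, A[0][1] + B[1][1] = 4 + -4 = 0, A[0][2] + B[2][1] = -4 + 5 = 1) = 0 (attained at k = 1)
  C[0][2] = min over k of (A[0][0] + B[0][2] = -3 + 0 = -3, A[0][1] + B[1][2] = 4 + 10 = 14, A[0][2] + B[2][2] = -4 + 8 = 4) = -3 (attained at k = 0)
  C[1][0] = min over k of (A[1][0] + B[0][0] = -5 + 9 = 4, A[1][1] + B[1][0] = 8 + 10 = 18, A[1][2] + B[2][0] = 7 + 5 = 12) = 4 (attained at k = 0)
  C[1][1] = min over k of (A[1][0] + B[0][1] = -5 + 6 = 1, A[1][1] + B[1][1] = 8 + -4 = 4, A[1][2] + B[2][1] = 7 + 5 = 12) = 1 (attained at k = 0)
  C[1][2] = min over k of (A[1][0] + B[0][2] = -5 + 0 = -5, A[1][1] + B[1][2] = 8 + 10 = 18, A[1][2] + B[2][2] = 7 + 8 = 15) = -5 (attained at k = 0)
  C[2][0] = min over k of (A[2][0] + B[0][0] = 8 + 9 = 17, A[2][1] + B[1][0] = 7 + 10 = 17, A[2][2] + B[2][0] = -5 + 5 = 0) = 0 (attained at k = 2)
  C[2][1] = min over k of (A[2][0] + B[0][1] = 8 + 6 = 14, A[2][1] + B[1][1] = 7 + -4 = 3, A[2][2] + B[2][1] = -5 + 5 = 0) = 0 (attained at k = 2)
  C[2][2] = min over k of (A[2][0] + B[0][2] = 8 + 0 = 8, A[2][1] + B[1][2] = 7 + 10 = 17, A[2][2] + B[2][2] = -5 + 8 = 3) = 3 (attained at k = 2)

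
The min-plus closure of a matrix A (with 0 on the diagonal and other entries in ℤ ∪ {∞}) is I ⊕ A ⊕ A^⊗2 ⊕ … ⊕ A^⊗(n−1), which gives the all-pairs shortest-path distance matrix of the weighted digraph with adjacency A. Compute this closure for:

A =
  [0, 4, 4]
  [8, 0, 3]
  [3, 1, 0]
Closure =
  [0, 4, 4]
  [6, 0, 3]
  [3, 1, 0]

This is the Floyd-Warshall all-pairs shortest-path computation. For each intermediate vertex k = 0, 1, …, 2, update dist[i][j] ← min(dist[i][j], dist[i][k] + dist[k][j]). The final matrix gives, for each (i, j), the minimum total weight of any directed path from i to j (possibly empty when i = j).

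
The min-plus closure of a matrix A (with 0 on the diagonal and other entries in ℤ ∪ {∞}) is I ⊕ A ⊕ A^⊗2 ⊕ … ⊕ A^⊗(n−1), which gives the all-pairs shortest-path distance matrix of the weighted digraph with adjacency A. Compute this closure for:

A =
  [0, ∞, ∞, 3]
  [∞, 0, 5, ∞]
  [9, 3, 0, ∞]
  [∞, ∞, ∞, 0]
Closure =
  [0, ∞, ∞, 3]
  [14, 0, 5, 17]
  [9, 3, 0, 12]
  [∞, ∞, ∞, 0]

This is the Floyd-Warshall all-pairs shortest-path computation. For each intermediate vertex k = 0, 1, …, 3, update dist[i][j] ← min(dist[i][j], dist[i][k] + dist[k][j]). The final matrix gives, for each (i, j), the minimum total weight of any directed path from i to j (possibly empty when i = j).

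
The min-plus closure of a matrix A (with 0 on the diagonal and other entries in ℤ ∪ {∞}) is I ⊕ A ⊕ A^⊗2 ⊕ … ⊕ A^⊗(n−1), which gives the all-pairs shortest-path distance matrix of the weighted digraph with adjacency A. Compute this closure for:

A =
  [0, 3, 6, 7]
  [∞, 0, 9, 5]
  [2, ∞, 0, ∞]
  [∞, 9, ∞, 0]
Closure =
  [0, 3, 6, 7]
  [11, 0, 9, 5]
  [2, 5, 0, 9]
  [20, 9, 18, 0]

This is the Floyd-Warshall all-pairs shortest-path computation. For each intermediate vertex k = 0, 1, …, 3, update dist[i][j] ← min(dist[i][j], dist[i][k] + dist[k][j]). The final matrix gives, for each (i, j), the minimum total weight of any directed path from i to j (possibly empty when i = j).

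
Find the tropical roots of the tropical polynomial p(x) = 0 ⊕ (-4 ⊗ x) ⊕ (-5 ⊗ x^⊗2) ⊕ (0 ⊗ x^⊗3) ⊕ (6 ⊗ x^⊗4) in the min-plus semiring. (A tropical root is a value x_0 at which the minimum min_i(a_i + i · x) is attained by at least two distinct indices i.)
Roots: {-6, -5, 1, 4}

Each tropical root is a break point of the lower envelope of the lines y = a_i + i · x (there are 5 lines, with slopes 0, 1, ..., 4). Only the lines that attain the minimum somewhere contribute to roots; other lines are dominated. Here the surviving (envelope) indices are i = 4, i = 3, i = 2, i = 1, i = 0.
Intersections between consecutive envelope lines give the roots: for adjacent envelope indices i < j the intersection is x = (a_i − a_j) / (j − i). Reading off the sorted break points: {-6, -5, 1, 4}.
Verification: at each break x_0, at least two indices attain the minimum of min_i(a_i + i · x_0).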